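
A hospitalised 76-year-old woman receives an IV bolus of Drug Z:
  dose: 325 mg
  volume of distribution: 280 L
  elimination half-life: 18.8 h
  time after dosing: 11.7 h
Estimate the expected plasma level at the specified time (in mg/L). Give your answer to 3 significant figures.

C₀ = Dose / Vd = 325.0 / 280 = 1.161 mg/L
k = ln2 / t½ = 0.693147 / 18.8 = 0.03687 h⁻¹
C = C₀ · e^(−k·t) = 1.161 × e^(−0.03687 × 11.7)
  = 1.161 × 0.6496 = 0.7542 mg/L

0.754 mg/L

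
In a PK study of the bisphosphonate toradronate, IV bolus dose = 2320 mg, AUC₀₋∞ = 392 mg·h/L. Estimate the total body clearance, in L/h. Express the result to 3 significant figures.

5.92 L/h

CL = Dose / AUC = 2320 / 392 = 5.918 L/h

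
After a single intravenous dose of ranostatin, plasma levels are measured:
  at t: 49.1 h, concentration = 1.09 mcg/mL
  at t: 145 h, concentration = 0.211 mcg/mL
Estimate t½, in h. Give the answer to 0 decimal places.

40 h

k = ln(C₁/C₂) / (t₂ − t₁) = ln(1.09/0.211) / (145 − 49.1)
  = 1.642 / 95.90 = 0.01712 h⁻¹
t½ = ln2 / k = 0.693147 / 0.01712 = 40.49 h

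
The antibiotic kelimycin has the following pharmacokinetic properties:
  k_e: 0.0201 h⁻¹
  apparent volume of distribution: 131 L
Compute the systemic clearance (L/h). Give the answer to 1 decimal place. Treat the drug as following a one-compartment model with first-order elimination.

2.6 L/h

CL = k × Vd = 0.0201 × 131 = 2.633 L/h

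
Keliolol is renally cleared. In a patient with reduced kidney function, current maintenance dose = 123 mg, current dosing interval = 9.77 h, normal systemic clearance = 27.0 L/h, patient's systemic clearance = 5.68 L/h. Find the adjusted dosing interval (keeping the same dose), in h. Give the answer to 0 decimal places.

46 h

To keep the same average steady-state level, dosing rate must scale with clearance.
CL ratio = 5.68 / 27.0 = 0.2104
New interval (same dose) = 9.77 / 0.2104 = 46.44 h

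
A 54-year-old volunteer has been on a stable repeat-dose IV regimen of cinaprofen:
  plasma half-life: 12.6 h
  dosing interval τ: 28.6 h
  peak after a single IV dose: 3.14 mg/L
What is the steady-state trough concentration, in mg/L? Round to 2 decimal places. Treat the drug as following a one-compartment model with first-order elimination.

k = ln2 / t½ = 0.693147 / 12.6 = 0.05501 h⁻¹
e^(−kτ) = e^(−0.05501 × 28.6) = 0.2074
Accumulation ratio R = 1 / (1 − e^(−kτ)) = 1 / (1 − 0.2074) = 1.262
Steady-state trough = C₀ × R × e^(−kτ) = 3.14 × 1.262 × 0.2074 = 0.8219 mg/L

0.82 mg/L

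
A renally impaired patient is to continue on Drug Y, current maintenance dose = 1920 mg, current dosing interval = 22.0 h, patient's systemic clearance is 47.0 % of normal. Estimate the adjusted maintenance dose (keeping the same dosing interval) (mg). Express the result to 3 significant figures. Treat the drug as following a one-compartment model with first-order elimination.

To keep the same average steady-state level, dosing rate must scale with clearance.
CL ratio = 47.0 / 100 = 0.4700
New dose (same interval) = 1920 × 0.4700 = 902.4 mg

902 mg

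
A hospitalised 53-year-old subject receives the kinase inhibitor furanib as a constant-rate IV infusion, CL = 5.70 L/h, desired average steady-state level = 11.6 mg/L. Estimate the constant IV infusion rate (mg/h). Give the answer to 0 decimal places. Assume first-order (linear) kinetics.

66 mg/h

At steady state, infusion rate R₀ = Css × CL = 11.6 × 5.700 = 66.12 mg/h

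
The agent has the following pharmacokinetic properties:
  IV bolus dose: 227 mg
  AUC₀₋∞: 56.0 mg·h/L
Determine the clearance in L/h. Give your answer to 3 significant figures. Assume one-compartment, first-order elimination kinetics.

CL = Dose / AUC = 227 / 56.0 = 4.054 L/h

4.05 L/h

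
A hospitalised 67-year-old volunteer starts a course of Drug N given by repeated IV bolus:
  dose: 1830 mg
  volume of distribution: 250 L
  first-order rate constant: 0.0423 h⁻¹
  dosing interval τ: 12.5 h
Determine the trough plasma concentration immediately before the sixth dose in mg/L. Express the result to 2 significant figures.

9.8 mg/L

C₀ per dose = Dose / Vd = 1830 / 250 = 7.320 mg/L
Fraction remaining after one interval: r = e^(−kτ) = e^(−0.04230 × 12.5) = 0.5893
Before dose 6, 5 doses have been given (aged 1τ, 2τ, 3τ, 4τ, 5τ).
C_trough = C₀ × (r + r² + … + r^5) = C₀ × r(1−r^5)/(1−r)
        = 7.320 × 0.5893 × (1 − 0.07107) / (1 − 0.5893) = 9.757 mg/L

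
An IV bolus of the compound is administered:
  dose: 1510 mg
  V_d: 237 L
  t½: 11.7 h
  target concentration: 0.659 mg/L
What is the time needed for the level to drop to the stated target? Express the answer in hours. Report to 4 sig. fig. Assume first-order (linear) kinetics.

38.30 h

C₀ = Dose / Vd = 1510 / 237 = 6.371 mg/L
k = ln2 / t½ = 0.693147 / 11.7 = 0.05924 h⁻¹
t = ln(C₀ / C) / k = ln(6.371 / 0.659) / 0.05924
  = ln(9.668) / 0.05924 = 2.269 / 0.05924 = 38.30 h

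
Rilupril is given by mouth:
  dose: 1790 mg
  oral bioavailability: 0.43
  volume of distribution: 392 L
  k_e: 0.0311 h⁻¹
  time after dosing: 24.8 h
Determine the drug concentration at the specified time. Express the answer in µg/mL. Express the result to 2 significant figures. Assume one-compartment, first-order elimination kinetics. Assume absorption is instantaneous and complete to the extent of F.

Amount reaching circulation = F × Dose = 0.43 × 1790 = 769.7 mg
C₀ = F·Dose / Vd = 769.7 / 392 = 1.964 mg/L
C = C₀ · e^(−k·t) = 1.964 × e^(−0.03110 × 24.8)
  = 1.964 × 0.4624 = 0.9082 mg/L
(0.9082 mg/L = 0.9082 µg/mL)

0.91 µg/mL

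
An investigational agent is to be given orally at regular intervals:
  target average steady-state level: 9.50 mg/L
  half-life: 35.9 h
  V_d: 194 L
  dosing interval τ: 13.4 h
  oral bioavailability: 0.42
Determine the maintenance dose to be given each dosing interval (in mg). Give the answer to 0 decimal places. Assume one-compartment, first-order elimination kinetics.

1135 mg

k = ln2 / t½ = 0.693147 / 35.9 = 0.01931 h⁻¹
CL = k × Vd = 0.01931 × 194 = 3.746 L/h
At steady state, F × (Dose/τ) = Css × CL.
Dose = Css × CL × τ / F = 9.50 × 3.746 × 13.4 / 0.42 = 1135 mg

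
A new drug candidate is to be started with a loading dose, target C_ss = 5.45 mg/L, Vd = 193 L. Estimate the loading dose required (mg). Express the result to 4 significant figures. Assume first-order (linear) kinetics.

LD = Css × Vd = 5.45 × 193 = 1052 mg

1052 mg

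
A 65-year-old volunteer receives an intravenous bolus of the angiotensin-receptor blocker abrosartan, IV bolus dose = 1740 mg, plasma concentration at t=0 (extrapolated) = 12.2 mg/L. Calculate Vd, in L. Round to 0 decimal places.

Vd = Dose / C₀ = 1740 / 12.2 = 142.6 L

143 L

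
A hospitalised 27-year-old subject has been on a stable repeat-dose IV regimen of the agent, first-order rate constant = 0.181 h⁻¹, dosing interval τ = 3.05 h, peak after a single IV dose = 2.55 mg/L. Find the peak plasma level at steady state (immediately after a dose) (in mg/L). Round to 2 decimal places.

e^(−kτ) = e^(−0.1810 × 3.05) = 0.5758
Accumulation ratio R = 1 / (1 − e^(−kτ)) = 1 / (1 − 0.5758) = 2.357
Steady-state peak = C₀ × R = 2.55 × 2.357 = 6.010 mg/L

6.01 mg/L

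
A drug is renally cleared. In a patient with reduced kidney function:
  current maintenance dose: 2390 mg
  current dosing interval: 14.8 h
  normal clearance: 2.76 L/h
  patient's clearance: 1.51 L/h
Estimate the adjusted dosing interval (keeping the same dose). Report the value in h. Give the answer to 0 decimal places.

To keep the same average steady-state level, dosing rate must scale with clearance.
CL ratio = 1.51 / 2.76 = 0.5471
New interval (same dose) = 14.8 / 0.5471 = 27.05 h

27 h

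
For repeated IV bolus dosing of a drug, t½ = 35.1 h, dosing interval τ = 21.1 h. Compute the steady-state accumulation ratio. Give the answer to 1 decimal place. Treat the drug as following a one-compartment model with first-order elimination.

k = ln2 / t½ = 0.693147 / 35.1 = 0.01975 h⁻¹
e^(−kτ) = e^(−0.01975 × 21.1) = 0.6592
Accumulation ratio R = 1 / (1 − e^(−kτ)) = 1 / (1 − 0.6592) = 2.934

2.9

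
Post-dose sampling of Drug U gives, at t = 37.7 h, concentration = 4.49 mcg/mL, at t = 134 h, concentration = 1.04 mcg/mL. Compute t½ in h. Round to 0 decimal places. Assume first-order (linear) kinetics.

k = ln(C₁/C₂) / (t₂ − t₁) = ln(4.49/1.04) / (134 − 37.7)
  = 1.463 / 96.30 = 0.01519 h⁻¹
t½ = ln2 / k = 0.693147 / 0.01519 = 45.63 h

46 h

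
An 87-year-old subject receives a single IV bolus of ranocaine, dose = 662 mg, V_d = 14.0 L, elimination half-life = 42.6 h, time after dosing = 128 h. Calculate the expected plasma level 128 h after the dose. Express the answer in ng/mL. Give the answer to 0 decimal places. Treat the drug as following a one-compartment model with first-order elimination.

5892 ng/mL

C₀ = Dose / Vd = 662.0 / 14.0 = 47.29 mg/L
k = ln2 / t½ = 0.693147 / 42.6 = 0.01627 h⁻¹
C = C₀ · e^(−k·t) = 47.29 × e^(−0.01627 × 128)
  = 47.29 × 0.1246 = 5.892 mg/L
Convert: 5.892 mg/L × 1000 = 5892 ng/mL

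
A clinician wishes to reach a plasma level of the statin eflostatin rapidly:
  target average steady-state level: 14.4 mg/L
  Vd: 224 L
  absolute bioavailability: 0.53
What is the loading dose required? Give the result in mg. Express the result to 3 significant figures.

6090 mg

LD = Css × Vd / F = 14.4 × 224 / 0.53 = 6086 mg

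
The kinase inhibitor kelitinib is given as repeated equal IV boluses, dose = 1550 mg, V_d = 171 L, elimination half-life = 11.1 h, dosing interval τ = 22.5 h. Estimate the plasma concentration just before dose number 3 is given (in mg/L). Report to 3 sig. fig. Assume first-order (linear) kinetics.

C₀ per dose = Dose / Vd = 1550 / 171 = 9.064 mg/L
k = ln2 / t½ = 0.693147 / 11.1 = 0.06245 h⁻¹
Fraction remaining after one interval: r = e^(−kτ) = e^(−0.06245 × 22.5) = 0.2453
Before dose 3, 2 doses have been given (aged 1τ, 2τ).
C_trough = C₀ × (r + r²) = 9.064 × (0.2453 + 0.06017) = 2.769 mg/L

2.77 mg/L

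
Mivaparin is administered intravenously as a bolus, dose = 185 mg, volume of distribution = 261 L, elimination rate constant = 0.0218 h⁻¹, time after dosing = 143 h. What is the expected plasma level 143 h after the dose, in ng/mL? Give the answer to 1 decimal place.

C₀ = Dose / Vd = 185.0 / 261 = 0.7088 mg/L
C = C₀ · e^(−k·t) = 0.7088 × e^(−0.02180 × 143)
  = 0.7088 × 0.04427 = 0.03138 mg/L
Convert: 0.03138 mg/L × 1000 = 31.38 ng/mL

31.4 ng/mL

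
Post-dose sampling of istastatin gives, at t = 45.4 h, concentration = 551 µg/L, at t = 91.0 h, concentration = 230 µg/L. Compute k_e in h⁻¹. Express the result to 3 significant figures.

0.0192 h⁻¹

k = ln(C₁/C₂) / (t₂ − t₁) = ln(551/230) / (91.0 − 45.4)
  = 0.8737 / 45.60 = 0.01916 h⁻¹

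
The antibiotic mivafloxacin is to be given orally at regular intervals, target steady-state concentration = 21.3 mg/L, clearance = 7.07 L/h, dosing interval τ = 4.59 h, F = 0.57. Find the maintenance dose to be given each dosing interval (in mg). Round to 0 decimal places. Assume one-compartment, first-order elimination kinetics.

1213 mg

At steady state, F × (Dose/τ) = Css × CL.
Dose = Css × CL × τ / F = 21.3 × 7.070 × 4.59 / 0.57 = 1213 mg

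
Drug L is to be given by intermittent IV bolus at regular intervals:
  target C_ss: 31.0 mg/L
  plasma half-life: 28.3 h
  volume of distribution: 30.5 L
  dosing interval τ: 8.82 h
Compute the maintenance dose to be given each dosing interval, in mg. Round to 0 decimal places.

204 mg

k = ln2 / t½ = 0.693147 / 28.3 = 0.02449 h⁻¹
CL = k × Vd = 0.02449 × 30.5 = 0.7469 L/h
At steady state, Dose/τ = Css × CL.
Dose = Css × CL × τ = 31.0 × 0.7469 × 8.82 = 204.2 mg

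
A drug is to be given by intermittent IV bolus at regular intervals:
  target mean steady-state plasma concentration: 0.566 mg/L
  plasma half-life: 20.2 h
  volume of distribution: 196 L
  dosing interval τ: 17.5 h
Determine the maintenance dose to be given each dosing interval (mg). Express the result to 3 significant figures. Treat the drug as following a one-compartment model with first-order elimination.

66.6 mg

k = ln2 / t½ = 0.693147 / 20.2 = 0.03431 h⁻¹
CL = k × Vd = 0.03431 × 196 = 6.725 L/h
At steady state, Dose/τ = Css × CL.
Dose = Css × CL × τ = 0.566 × 6.725 × 17.5 = 66.61 mg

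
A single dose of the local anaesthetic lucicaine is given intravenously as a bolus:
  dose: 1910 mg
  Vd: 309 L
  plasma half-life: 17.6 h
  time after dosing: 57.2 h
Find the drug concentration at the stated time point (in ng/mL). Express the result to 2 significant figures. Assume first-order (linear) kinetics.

C₀ = Dose / Vd = 1910 / 309 = 6.181 mg/L
k = ln2 / t½ = 0.693147 / 17.6 = 0.03938 h⁻¹
C = C₀ · e^(−k·t) = 6.181 × e^(−0.03938 × 57.2)
  = 6.181 × 0.1051 = 0.6496 mg/L
Convert: 0.6496 mg/L × 1000 = 649.6 ng/mL

650 ng/mL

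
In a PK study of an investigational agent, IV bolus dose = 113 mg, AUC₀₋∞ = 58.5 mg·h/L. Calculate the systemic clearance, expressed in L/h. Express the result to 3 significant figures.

CL = Dose / AUC = 113 / 58.5 = 1.932 L/h

1.93 L/h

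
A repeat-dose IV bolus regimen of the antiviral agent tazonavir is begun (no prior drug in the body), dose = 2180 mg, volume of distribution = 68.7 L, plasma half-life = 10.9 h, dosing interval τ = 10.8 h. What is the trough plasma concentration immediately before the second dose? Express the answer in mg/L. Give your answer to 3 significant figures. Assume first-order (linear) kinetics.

16.0 mg/L

C₀ per dose = Dose / Vd = 2180 / 68.7 = 31.73 mg/L
k = ln2 / t½ = 0.693147 / 10.9 = 0.06359 h⁻¹
Fraction remaining after one interval: r = e^(−kτ) = e^(−0.06359 × 10.8) = 0.5032
Before dose 2, 1 dose has been given (aged 1τ).
C_trough = C₀ × r = 31.73 × 0.5032 = 15.97 mg/L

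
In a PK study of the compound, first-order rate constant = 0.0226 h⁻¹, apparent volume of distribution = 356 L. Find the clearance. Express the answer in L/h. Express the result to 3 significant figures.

CL = k × Vd = 0.0226 × 356 = 8.046 L/h

8.05 L/h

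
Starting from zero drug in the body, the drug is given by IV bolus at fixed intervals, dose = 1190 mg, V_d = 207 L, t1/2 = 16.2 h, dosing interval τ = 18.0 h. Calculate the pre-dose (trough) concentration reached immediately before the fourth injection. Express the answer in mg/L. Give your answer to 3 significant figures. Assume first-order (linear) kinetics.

C₀ per dose = Dose / Vd = 1190 / 207 = 5.749 mg/L
k = ln2 / t½ = 0.693147 / 16.2 = 0.04279 h⁻¹
Fraction remaining after one interval: r = e^(−kτ) = e^(−0.04279 × 18.0) = 0.4629
Before dose 4, 3 doses have been given (aged 1τ, 2τ, 3τ).
C_trough = C₀ × (r + r² + … + r^3) = C₀ × r(1−r^3)/(1−r)
        = 5.749 × 0.4629 × (1 − 0.09919) / (1 − 0.4629) = 4.463 mg/L

4.46 mg/L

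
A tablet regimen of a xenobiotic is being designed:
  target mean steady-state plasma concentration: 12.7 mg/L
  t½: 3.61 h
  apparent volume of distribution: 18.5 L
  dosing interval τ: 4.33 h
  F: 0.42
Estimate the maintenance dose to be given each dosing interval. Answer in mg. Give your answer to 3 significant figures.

465 mg

k = ln2 / t½ = 0.693147 / 3.61 = 0.1920 h⁻¹
CL = k × Vd = 0.1920 × 18.5 = 3.552 L/h
At steady state, F × (Dose/τ) = Css × CL.
Dose = Css × CL × τ / F = 12.7 × 3.552 × 4.33 / 0.42 = 465.1 mg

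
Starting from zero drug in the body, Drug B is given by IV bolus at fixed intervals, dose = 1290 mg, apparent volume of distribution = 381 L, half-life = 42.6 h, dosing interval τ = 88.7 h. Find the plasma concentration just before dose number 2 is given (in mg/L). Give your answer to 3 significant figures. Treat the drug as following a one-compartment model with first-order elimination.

C₀ per dose = Dose / Vd = 1290 / 381 = 3.386 mg/L
k = ln2 / t½ = 0.693147 / 42.6 = 0.01627 h⁻¹
Fraction remaining after one interval: r = e^(−kτ) = e^(−0.01627 × 88.7) = 0.2362
Before dose 2, 1 dose has been given (aged 1τ).
C_trough = C₀ × r = 3.386 × 0.2362 = 0.7998 mg/L

0.800 mg/L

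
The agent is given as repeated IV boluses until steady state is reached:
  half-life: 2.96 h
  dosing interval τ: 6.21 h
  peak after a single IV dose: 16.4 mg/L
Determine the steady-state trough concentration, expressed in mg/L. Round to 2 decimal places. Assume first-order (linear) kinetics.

k = ln2 / t½ = 0.693147 / 2.96 = 0.2342 h⁻¹
e^(−kτ) = e^(−0.2342 × 6.21) = 0.2335
Accumulation ratio R = 1 / (1 − e^(−kτ)) = 1 / (1 − 0.2335) = 1.305
Steady-state trough = C₀ × R × e^(−kτ) = 16.4 × 1.305 × 0.2335 = 4.997 mg/L

5.00 mg/L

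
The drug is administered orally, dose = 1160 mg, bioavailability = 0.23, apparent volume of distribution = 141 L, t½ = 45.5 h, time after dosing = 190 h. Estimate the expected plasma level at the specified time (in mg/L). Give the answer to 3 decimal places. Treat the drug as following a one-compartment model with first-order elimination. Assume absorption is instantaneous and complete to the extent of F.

0.105 mg/L

Amount reaching circulation = F × Dose = 0.23 × 1160 = 266.8 mg
C₀ = F·Dose / Vd = 266.8 / 141 = 1.892 mg/L
k = ln2 / t½ = 0.693147 / 45.5 = 0.01523 h⁻¹
C = C₀ · e^(−k·t) = 1.892 × e^(−0.01523 × 190)
  = 1.892 × 0.05537 = 0.1048 mg/L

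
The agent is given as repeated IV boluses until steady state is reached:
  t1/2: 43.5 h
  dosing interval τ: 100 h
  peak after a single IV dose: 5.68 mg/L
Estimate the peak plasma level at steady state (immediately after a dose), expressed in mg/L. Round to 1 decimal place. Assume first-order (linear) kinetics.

7.1 mg/L

k = ln2 / t½ = 0.693147 / 43.5 = 0.01593 h⁻¹
e^(−kτ) = e^(−0.01593 × 100) = 0.2033
Accumulation ratio R = 1 / (1 − e^(−kτ)) = 1 / (1 − 0.2033) = 1.255
Steady-state peak = C₀ × R = 5.68 × 1.255 = 7.128 mg/L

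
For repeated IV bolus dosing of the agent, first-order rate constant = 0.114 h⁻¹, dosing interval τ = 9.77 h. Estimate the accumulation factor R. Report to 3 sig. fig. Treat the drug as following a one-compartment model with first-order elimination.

e^(−kτ) = e^(−0.1140 × 9.77) = 0.3283
Accumulation ratio R = 1 / (1 − e^(−kτ)) = 1 / (1 − 0.3283) = 1.489

1.49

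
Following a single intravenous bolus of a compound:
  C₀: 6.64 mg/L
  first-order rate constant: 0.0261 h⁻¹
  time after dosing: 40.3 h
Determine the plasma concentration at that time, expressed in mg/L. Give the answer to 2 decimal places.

C = C₀ · e^(−k·t) = 6.640 × e^(−0.02610 × 40.3)
  = 6.640 × 0.3493 = 2.319 mg/L

2.32 mg/L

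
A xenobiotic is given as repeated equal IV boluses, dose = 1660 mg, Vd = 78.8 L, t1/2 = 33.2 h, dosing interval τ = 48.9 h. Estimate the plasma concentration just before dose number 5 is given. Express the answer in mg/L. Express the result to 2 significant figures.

12 mg/L

C₀ per dose = Dose / Vd = 1660 / 78.8 = 21.07 mg/L
k = ln2 / t½ = 0.693147 / 33.2 = 0.02088 h⁻¹
Fraction remaining after one interval: r = e^(−kτ) = e^(−0.02088 × 48.9) = 0.3602
Before dose 5, 4 doses have been given (aged 1τ, 2τ, 3τ, 4τ).
C_trough = C₀ × (r + r² + … + r^4) = C₀ × r(1−r^4)/(1−r)
        = 21.07 × 0.3602 × (1 − 0.01683) / (1 − 0.3602) = 11.66 mg/L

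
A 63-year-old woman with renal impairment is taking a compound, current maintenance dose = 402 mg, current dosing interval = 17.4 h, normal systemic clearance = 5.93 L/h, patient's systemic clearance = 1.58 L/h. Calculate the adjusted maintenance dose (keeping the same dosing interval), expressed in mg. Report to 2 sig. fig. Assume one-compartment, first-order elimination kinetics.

To keep the same average steady-state level, dosing rate must scale with clearance.
CL ratio = 1.58 / 5.93 = 0.2664
New dose (same interval) = 402 × 0.2664 = 107.1 mg

110 mg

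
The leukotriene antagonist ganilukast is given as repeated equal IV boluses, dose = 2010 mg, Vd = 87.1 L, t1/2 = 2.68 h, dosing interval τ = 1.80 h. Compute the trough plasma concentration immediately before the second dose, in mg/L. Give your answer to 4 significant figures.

14.49 mg/L

C₀ per dose = Dose / Vd = 2010 / 87.1 = 23.08 mg/L
k = ln2 / t½ = 0.693147 / 2.68 = 0.2586 h⁻¹
Fraction remaining after one interval: r = e^(−kτ) = e^(−0.2586 × 1.80) = 0.6278
Before dose 2, 1 dose has been given (aged 1τ).
C_trough = C₀ × r = 23.08 × 0.6278 = 14.49 mg/L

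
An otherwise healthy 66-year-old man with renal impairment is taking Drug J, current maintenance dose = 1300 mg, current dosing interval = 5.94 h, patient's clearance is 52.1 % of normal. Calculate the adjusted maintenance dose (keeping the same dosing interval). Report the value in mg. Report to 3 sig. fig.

To keep the same average steady-state level, dosing rate must scale with clearance.
CL ratio = 52.1 / 100 = 0.5210
New dose (same interval) = 1300 × 0.5210 = 677.3 mg

677 mg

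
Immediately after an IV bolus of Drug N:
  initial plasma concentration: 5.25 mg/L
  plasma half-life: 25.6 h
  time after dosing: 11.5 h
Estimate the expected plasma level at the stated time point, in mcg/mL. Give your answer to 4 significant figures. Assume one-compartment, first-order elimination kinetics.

3.845 mcg/mL

k = ln2 / t½ = 0.693147 / 25.6 = 0.02708 h⁻¹
C = C₀ · e^(−k·t) = 5.250 × e^(−0.02708 × 11.5)
  = 5.250 × 0.7324 = 3.845 mg/L
(3.845 mg/L = 3.845 mcg/mL)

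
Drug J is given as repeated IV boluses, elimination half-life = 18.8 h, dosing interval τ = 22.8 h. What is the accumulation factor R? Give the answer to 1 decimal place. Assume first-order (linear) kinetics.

k = ln2 / t½ = 0.693147 / 18.8 = 0.03687 h⁻¹
e^(−kτ) = e^(−0.03687 × 22.8) = 0.4314
Accumulation ratio R = 1 / (1 − e^(−kτ)) = 1 / (1 − 0.4314) = 1.759

1.8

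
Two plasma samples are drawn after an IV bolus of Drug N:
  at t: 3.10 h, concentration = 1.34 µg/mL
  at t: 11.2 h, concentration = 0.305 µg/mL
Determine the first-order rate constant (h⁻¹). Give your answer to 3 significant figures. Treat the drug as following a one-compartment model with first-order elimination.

k = ln(C₁/C₂) / (t₂ − t₁) = ln(1.34/0.305) / (11.2 − 3.10)
  = 1.480 / 8.100 = 0.1827 h⁻¹

0.183 h⁻¹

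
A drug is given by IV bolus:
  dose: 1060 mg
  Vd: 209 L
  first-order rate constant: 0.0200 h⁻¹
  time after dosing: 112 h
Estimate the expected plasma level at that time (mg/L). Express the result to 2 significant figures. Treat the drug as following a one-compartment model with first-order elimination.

0.54 mg/L

C₀ = Dose / Vd = 1060 / 209 = 5.072 mg/L
C = C₀ · e^(−k·t) = 5.072 × e^(−0.02000 × 112)
  = 5.072 × 0.1065 = 0.5402 mg/L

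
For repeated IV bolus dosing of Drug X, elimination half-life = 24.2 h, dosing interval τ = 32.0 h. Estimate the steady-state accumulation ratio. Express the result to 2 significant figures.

1.7

k = ln2 / t½ = 0.693147 / 24.2 = 0.02864 h⁻¹
e^(−kτ) = e^(−0.02864 × 32.0) = 0.3999
Accumulation ratio R = 1 / (1 − e^(−kτ)) = 1 / (1 − 0.3999) = 1.666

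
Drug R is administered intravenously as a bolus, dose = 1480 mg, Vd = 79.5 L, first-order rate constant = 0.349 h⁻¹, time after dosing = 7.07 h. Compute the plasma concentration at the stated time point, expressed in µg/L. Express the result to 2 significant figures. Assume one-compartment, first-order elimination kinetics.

C₀ = Dose / Vd = 1480 / 79.5 = 18.62 mg/L
C = C₀ · e^(−k·t) = 18.62 × e^(−0.3490 × 7.07)
  = 18.62 × 0.08480 = 1.579 mg/L
Convert: 1.579 mg/L × 1000 = 1579 µg/L

1600 µg/L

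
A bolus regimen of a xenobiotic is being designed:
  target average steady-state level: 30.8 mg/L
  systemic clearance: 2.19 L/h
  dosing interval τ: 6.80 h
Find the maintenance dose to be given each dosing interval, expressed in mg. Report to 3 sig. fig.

459 mg

At steady state, Dose/τ = Css × CL.
Dose = Css × CL × τ = 30.8 × 2.190 × 6.80 = 458.7 mg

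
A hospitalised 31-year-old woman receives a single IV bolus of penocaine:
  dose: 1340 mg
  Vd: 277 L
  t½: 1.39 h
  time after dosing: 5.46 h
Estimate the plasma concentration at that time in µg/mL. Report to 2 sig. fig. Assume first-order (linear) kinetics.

C₀ = Dose / Vd = 1340 / 277 = 4.838 mg/L
k = ln2 / t½ = 0.693147 / 1.39 = 0.4987 h⁻¹
C = C₀ · e^(−k·t) = 4.838 × e^(−0.4987 × 5.46)
  = 4.838 × 0.06568 = 0.3178 mg/L
(0.3178 mg/L = 0.3178 µg/mL)

0.32 µg/mL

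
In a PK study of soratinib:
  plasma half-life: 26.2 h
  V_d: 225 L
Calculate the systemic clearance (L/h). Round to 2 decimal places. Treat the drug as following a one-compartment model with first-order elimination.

k = ln2 / t½ = 0.693147 / 26.2 = 0.02646 h⁻¹
CL = k × Vd = 0.02646 × 225 = 5.954 L/h

5.95 L/h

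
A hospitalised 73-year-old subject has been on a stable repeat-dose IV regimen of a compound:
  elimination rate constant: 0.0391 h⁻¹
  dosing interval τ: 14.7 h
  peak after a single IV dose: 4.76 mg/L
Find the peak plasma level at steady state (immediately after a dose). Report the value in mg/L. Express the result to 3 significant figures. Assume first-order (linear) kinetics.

10.9 mg/L

e^(−kτ) = e^(−0.03910 × 14.7) = 0.5628
Accumulation ratio R = 1 / (1 − e^(−kτ)) = 1 / (1 − 0.5628) = 2.287
Steady-state peak = C₀ × R = 4.76 × 2.287 = 10.89 mg/L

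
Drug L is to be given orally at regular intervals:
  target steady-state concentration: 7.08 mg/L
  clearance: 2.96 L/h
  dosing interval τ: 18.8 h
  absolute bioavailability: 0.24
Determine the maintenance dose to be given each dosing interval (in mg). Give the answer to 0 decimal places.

1642 mg

At steady state, F × (Dose/τ) = Css × CL.
Dose = Css × CL × τ / F = 7.08 × 2.960 × 18.8 / 0.24 = 1642 mg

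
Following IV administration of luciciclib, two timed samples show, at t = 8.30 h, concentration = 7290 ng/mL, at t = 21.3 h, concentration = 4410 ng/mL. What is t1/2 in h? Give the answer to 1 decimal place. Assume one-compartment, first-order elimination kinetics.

k = ln(C₁/C₂) / (t₂ − t₁) = ln(7290/4410) / (21.3 − 8.30)
  = 0.5026 / 13.00 = 0.03866 h⁻¹
t½ = ln2 / k = 0.693147 / 0.03866 = 17.93 h

17.9 h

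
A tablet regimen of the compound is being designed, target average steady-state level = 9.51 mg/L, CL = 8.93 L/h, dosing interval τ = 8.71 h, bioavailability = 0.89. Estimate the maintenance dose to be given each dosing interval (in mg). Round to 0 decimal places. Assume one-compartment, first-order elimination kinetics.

831 mg

At steady state, F × (Dose/τ) = Css × CL.
Dose = Css × CL × τ / F = 9.51 × 8.930 × 8.71 / 0.89 = 831.1 mg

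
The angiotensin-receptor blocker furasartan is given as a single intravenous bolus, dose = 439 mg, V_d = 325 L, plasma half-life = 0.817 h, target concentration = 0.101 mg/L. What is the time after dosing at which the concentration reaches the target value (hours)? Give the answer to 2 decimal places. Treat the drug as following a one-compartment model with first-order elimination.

3.06 h

C₀ = Dose / Vd = 439.0 / 325 = 1.351 mg/L
k = ln2 / t½ = 0.693147 / 0.817 = 0.8484 h⁻¹
t = ln(C₀ / C) / k = ln(1.351 / 0.101) / 0.8484
  = ln(13.38) / 0.8484 = 2.594 / 0.8484 = 3.058 h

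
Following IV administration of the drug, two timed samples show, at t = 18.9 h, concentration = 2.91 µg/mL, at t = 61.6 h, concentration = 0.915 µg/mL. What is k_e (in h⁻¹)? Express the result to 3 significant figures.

k = ln(C₁/C₂) / (t₂ − t₁) = ln(2.91/0.915) / (61.6 − 18.9)
  = 1.157 / 42.70 = 0.02710 h⁻¹

0.0271 h⁻¹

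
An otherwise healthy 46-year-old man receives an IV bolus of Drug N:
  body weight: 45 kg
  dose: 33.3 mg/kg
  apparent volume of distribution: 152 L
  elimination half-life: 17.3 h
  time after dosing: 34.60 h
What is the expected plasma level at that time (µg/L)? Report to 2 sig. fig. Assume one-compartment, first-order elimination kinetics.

Total dose = 33.3 × 45 = 1499 mg
C₀ = Dose / Vd = 1499 / 152 = 9.862 mg/L
k = ln2 / t½ = 0.693147 / 17.3 = 0.04007 h⁻¹
t / t½ = 34.60 / 17.3 = 2 half-lives
C = C₀ × (1/2)^2 = 9.862 × 0.2500 = 2.466 mg/L
Convert: 2.466 mg/L × 1000 = 2466 µg/L

2500 µg/L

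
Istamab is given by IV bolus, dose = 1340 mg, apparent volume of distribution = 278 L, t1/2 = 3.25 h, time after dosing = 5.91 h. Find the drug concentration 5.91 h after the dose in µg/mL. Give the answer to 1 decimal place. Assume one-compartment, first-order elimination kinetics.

1.4 µg/mL

C₀ = Dose / Vd = 1340 / 278 = 4.820 mg/L
k = ln2 / t½ = 0.693147 / 3.25 = 0.2133 h⁻¹
C = C₀ · e^(−k·t) = 4.820 × e^(−0.2133 × 5.91)
  = 4.820 × 0.2835 = 1.366 mg/L
(1.366 mg/L = 1.366 µg/mL)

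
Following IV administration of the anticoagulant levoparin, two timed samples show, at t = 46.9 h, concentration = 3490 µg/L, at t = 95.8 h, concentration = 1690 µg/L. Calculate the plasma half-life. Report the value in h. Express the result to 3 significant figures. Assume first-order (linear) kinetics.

k = ln(C₁/C₂) / (t₂ − t₁) = ln(3490/1690) / (95.8 − 46.9)
  = 0.7252 / 48.90 = 0.01483 h⁻¹
t½ = ln2 / k = 0.693147 / 0.01483 = 46.74 h

46.7 h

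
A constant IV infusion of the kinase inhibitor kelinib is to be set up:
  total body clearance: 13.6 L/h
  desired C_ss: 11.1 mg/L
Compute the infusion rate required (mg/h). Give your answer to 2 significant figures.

150 mg/h

At steady state, infusion rate R₀ = Css × CL = 11.1 × 13.60 = 151.0 mg/h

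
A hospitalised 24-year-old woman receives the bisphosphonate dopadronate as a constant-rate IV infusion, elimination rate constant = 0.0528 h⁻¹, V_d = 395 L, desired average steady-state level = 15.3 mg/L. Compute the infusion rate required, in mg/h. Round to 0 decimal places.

CL = k × Vd = 0.05280 × 395 = 20.86 L/h
At steady state, infusion rate R₀ = Css × CL = 15.3 × 20.86 = 319.2 mg/h

319 mg/h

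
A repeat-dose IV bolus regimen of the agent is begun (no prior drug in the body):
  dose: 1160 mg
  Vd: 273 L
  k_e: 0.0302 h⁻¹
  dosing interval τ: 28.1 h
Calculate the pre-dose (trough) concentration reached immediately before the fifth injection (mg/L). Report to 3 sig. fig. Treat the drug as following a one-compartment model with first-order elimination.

C₀ per dose = Dose / Vd = 1160 / 273 = 4.249 mg/L
Fraction remaining after one interval: r = e^(−kτ) = e^(−0.03020 × 28.1) = 0.4280
Before dose 5, 4 doses have been given (aged 1τ, 2τ, 3τ, 4τ).
C_trough = C₀ × (r + r² + … + r^4) = C₀ × r(1−r^4)/(1−r)
        = 4.249 × 0.4280 × (1 − 0.03356) / (1 − 0.4280) = 3.073 mg/L

3.07 mg/L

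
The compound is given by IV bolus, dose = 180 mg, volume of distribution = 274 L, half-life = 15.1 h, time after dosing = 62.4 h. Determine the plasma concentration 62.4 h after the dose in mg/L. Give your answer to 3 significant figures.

C₀ = Dose / Vd = 180.0 / 274 = 0.6569 mg/L
k = ln2 / t½ = 0.693147 / 15.1 = 0.04590 h⁻¹
C = C₀ · e^(−k·t) = 0.6569 × e^(−0.04590 × 62.4)
  = 0.6569 × 0.05703 = 0.03746 mg/L

0.0375 mg/L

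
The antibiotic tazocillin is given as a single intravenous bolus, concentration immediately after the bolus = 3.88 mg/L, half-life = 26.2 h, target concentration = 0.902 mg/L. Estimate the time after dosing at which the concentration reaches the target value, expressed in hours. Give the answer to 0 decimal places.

k = ln2 / t½ = 0.693147 / 26.2 = 0.02646 h⁻¹
t = ln(C₀ / C) / k = ln(3.880 / 0.902) / 0.02646
  = ln(4.302) / 0.02646 = 1.459 / 0.02646 = 55.14 h

55 h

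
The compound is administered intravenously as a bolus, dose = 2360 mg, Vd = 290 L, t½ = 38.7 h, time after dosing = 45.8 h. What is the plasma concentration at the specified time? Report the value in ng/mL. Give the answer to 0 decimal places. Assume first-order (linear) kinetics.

3583 ng/mL

C₀ = Dose / Vd = 2360 / 290 = 8.138 mg/L
k = ln2 / t½ = 0.693147 / 38.7 = 0.01791 h⁻¹
C = C₀ · e^(−k·t) = 8.138 × e^(−0.01791 × 45.8)
  = 8.138 × 0.4403 = 3.583 mg/L
Convert: 3.583 mg/L × 1000 = 3583 ng/mL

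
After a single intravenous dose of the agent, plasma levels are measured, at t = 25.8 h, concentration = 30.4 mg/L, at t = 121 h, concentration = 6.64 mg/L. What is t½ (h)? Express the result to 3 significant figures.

k = ln(C₁/C₂) / (t₂ − t₁) = ln(30.4/6.64) / (121 − 25.8)
  = 1.521 / 95.20 = 0.01598 h⁻¹
t½ = ln2 / k = 0.693147 / 0.01598 = 43.38 h

43.4 h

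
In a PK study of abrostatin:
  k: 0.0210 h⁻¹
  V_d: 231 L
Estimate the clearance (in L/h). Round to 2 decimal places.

CL = k × Vd = 0.0210 × 231 = 4.851 L/h

4.85 L/h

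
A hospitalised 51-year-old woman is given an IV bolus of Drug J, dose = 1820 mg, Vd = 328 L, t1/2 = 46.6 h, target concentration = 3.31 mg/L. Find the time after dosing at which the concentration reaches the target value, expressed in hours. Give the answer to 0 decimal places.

C₀ = Dose / Vd = 1820 / 328 = 5.549 mg/L
k = ln2 / t½ = 0.693147 / 46.6 = 0.01487 h⁻¹
t = ln(C₀ / C) / k = ln(5.549 / 3.31) / 0.01487
  = ln(1.676) / 0.01487 = 0.5164 / 0.01487 = 34.73 h

35 h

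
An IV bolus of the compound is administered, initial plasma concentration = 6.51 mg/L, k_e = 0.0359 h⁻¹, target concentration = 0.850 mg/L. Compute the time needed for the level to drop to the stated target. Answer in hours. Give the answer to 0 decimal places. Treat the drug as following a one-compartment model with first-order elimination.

t = ln(C₀ / C) / k = ln(6.510 / 0.850) / 0.03590
  = ln(7.659) / 0.03590 = 2.036 / 0.03590 = 56.71 h

57 h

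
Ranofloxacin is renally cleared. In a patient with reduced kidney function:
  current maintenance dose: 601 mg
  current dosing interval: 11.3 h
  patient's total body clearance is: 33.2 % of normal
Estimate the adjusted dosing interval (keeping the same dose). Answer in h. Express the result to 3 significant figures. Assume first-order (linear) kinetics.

To keep the same average steady-state level, dosing rate must scale with clearance.
CL ratio = 33.2 / 100 = 0.3320
New interval (same dose) = 11.3 / 0.3320 = 34.04 h

34.0 h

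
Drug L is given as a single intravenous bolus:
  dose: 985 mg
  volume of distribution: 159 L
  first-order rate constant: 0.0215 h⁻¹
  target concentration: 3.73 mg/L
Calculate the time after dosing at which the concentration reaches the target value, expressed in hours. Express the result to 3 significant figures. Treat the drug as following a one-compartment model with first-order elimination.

23.6 h

C₀ = Dose / Vd = 985.0 / 159 = 6.195 mg/L
t = ln(C₀ / C) / k = ln(6.195 / 3.73) / 0.02150
  = ln(1.661) / 0.02150 = 0.5074 / 0.02150 = 23.60 h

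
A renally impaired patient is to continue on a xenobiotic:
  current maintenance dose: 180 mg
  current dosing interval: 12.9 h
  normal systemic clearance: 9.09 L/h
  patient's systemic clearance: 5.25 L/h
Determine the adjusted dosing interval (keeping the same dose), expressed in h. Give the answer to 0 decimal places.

22 h

To keep the same average steady-state level, dosing rate must scale with clearance.
CL ratio = 5.25 / 9.09 = 0.5776
New interval (same dose) = 12.9 / 0.5776 = 22.33 h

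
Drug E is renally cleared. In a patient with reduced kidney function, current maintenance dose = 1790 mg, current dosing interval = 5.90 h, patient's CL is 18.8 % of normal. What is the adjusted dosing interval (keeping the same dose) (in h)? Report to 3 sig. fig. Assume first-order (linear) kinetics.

31.4 h

To keep the same average steady-state level, dosing rate must scale with clearance.
CL ratio = 18.8 / 100 = 0.1880
New interval (same dose) = 5.90 / 0.1880 = 31.38 h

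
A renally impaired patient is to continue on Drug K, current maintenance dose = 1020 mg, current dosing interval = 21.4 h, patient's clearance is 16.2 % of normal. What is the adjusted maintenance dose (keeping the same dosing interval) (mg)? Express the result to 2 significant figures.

To keep the same average steady-state level, dosing rate must scale with clearance.
CL ratio = 16.2 / 100 = 0.1620
New dose (same interval) = 1020 × 0.1620 = 165.2 mg

170 mg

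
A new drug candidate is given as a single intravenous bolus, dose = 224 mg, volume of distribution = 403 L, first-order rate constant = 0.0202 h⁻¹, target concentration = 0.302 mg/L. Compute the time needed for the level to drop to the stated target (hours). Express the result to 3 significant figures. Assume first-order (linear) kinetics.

C₀ = Dose / Vd = 224.0 / 403 = 0.5558 mg/L
t = ln(C₀ / C) / k = ln(0.5558 / 0.302) / 0.02020
  = ln(1.840) / 0.02020 = 0.6098 / 0.02020 = 30.19 h

30.2 h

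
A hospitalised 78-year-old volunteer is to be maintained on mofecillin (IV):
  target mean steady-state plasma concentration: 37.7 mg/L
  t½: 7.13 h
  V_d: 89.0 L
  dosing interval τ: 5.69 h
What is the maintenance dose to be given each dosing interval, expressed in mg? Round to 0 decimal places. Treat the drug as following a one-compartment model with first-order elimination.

k = ln2 / t½ = 0.693147 / 7.13 = 0.09722 h⁻¹
CL = k × Vd = 0.09722 × 89.0 = 8.653 L/h
At steady state, Dose/τ = Css × CL.
Dose = Css × CL × τ = 37.7 × 8.653 × 5.69 = 1856 mg

1856 mg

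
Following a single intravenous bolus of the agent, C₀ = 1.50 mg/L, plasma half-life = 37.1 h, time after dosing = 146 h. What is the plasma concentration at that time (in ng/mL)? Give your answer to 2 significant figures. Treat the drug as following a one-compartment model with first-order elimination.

k = ln2 / t½ = 0.693147 / 37.1 = 0.01868 h⁻¹
C = C₀ · e^(−k·t) = 1.500 × e^(−0.01868 × 146)
  = 1.500 × 0.06540 = 0.09810 mg/L
Convert: 0.09810 mg/L × 1000 = 98.10 ng/mL

98 ng/mL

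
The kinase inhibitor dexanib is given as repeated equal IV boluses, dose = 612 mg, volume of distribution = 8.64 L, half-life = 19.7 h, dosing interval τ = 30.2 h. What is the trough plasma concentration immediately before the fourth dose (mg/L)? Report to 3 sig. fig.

C₀ per dose = Dose / Vd = 612 / 8.64 = 70.83 mg/L
k = ln2 / t½ = 0.693147 / 19.7 = 0.03519 h⁻¹
Fraction remaining after one interval: r = e^(−kτ) = e^(−0.03519 × 30.2) = 0.3455
Before dose 4, 3 doses have been given (aged 1τ, 2τ, 3τ).
C_trough = C₀ × (r + r² + … + r^3) = C₀ × r(1−r^3)/(1−r)
        = 70.83 × 0.3455 × (1 − 0.04124) / (1 − 0.3455) = 35.85 mg/L

35.9 mg/L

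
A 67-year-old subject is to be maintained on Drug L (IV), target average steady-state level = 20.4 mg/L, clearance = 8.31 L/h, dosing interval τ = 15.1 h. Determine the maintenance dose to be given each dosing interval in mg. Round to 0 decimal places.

2560 mg

At steady state, Dose/τ = Css × CL.
Dose = Css × CL × τ = 20.4 × 8.310 × 15.1 = 2560 mg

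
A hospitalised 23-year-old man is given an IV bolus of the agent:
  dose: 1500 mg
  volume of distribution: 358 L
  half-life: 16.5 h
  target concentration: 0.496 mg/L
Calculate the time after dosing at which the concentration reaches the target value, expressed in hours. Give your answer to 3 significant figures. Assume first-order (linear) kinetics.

50.8 h

C₀ = Dose / Vd = 1500 / 358 = 4.190 mg/L
k = ln2 / t½ = 0.693147 / 16.5 = 0.04201 h⁻¹
t = ln(C₀ / C) / k = ln(4.190 / 0.496) / 0.04201
  = ln(8.448) / 0.04201 = 2.134 / 0.04201 = 50.80 h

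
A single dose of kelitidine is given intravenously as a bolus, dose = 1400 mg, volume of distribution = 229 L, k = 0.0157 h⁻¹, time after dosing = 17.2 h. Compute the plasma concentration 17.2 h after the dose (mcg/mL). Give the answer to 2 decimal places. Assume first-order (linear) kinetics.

4.67 mcg/mL

C₀ = Dose / Vd = 1400 / 229 = 6.114 mg/L
C = C₀ · e^(−k·t) = 6.114 × e^(−0.01570 × 17.2)
  = 6.114 × 0.7633 = 4.667 mg/L
(4.667 mg/L = 4.667 mcg/mL)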